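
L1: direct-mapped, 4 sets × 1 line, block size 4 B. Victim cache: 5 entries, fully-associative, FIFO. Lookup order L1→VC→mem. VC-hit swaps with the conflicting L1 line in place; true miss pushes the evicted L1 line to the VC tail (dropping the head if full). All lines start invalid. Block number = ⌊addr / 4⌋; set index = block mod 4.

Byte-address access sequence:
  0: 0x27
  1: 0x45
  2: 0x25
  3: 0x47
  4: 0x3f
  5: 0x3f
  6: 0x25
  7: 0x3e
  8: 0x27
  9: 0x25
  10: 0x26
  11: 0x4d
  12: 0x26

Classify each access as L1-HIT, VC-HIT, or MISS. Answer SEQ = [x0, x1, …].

SEQ = [MISS, MISS, VC-HIT, VC-HIT, MISS, L1-HIT, VC-HIT, L1-HIT, L1-HIT, L1-HIT, L1-HIT, MISS, L1-HIT]

#0 0x27→b9/s1 MISS; vc=[]
#1 0x45→b17/s1 MISS; vc=[9]
#2 0x25→b9/s1 VC-HIT; vc=[17]
#3 0x47→b17/s1 VC-HIT; vc=[9]
#4 0x3f→b15/s3 MISS; vc=[9]
#5 0x3f→b15/s3 L1-HIT; vc=[9]
#6 0x25→b9/s1 VC-HIT; vc=[17]
#7 0x3e→b15/s3 L1-HIT; vc=[17]
#8 0x27→b9/s1 L1-HIT; vc=[17]
#9 0x25→b9/s1 L1-HIT; vc=[17]
#10 0x26→b9/s1 L1-HIT; vc=[17]
#11 0x4d→b19/s3 MISS; vc=[17,15]
#12 0x26→b9/s1 L1-HIT; vc=[17,15]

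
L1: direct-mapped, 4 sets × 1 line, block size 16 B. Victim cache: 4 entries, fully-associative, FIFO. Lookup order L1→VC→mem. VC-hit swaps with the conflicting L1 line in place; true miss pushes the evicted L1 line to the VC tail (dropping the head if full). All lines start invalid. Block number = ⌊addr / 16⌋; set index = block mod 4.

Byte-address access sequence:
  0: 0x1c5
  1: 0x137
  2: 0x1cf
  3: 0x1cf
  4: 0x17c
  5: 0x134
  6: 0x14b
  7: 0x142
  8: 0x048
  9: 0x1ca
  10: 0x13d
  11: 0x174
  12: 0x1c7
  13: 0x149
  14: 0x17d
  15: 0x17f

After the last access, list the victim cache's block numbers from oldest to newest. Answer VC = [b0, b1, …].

  [0] addr=0x1c5 blk=28 s=0: MISS | VC []
  [1] addr=0x137 blk=19 s=3: MISS | VC []
  [2] addr=0x1cf blk=28 s=0: L1-HIT | VC []
  [3] addr=0x1cf blk=28 s=0: L1-HIT | VC []
  [4] addr=0x17c blk=23 s=3: MISS | VC [19]
  [5] addr=0x134 blk=19 s=3: VC-HIT | VC [23]
  [6] addr=0x14b blk=20 s=0: MISS | VC [23, 28]
  [7] addr=0x142 blk=20 s=0: L1-HIT | VC [23, 28]
  [8] addr=0x48 blk=4 s=0: MISS | VC [23, 28, 20]
  [9] addr=0x1ca blk=28 s=0: VC-HIT | VC [23, 4, 20]
  [10] addr=0x13d blk=19 s=3: L1-HIT | VC [23, 4, 20]
  [11] addr=0x174 blk=23 s=3: VC-HIT | VC [19, 4, 20]
  [12] addr=0x1c7 blk=28 s=0: L1-HIT | VC [19, 4, 20]
  [13] addr=0x149 blk=20 s=0: VC-HIT | VC [19, 4, 28]
  [14] addr=0x17d blk=23 s=3: L1-HIT | VC [19, 4, 28]
  [15] addr=0x17f blk=23 s=3: L1-HIT | VC [19, 4, 28]

VC = [19, 4, 28]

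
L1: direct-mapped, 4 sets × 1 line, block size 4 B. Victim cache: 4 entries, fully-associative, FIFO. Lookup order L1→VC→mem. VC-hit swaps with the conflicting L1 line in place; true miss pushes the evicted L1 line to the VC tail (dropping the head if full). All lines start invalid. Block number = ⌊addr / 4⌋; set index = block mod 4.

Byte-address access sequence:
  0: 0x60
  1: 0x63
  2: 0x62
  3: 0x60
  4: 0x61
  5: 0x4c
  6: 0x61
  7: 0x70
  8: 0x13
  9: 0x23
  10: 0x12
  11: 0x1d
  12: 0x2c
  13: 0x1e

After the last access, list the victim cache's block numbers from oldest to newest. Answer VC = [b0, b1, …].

#0 0x60→b24/s0 MISS; vc=[]
#1 0x63→b24/s0 L1-HIT; vc=[]
#2 0x62→b24/s0 L1-HIT; vc=[]
#3 0x60→b24/s0 L1-HIT; vc=[]
#4 0x61→b24/s0 L1-HIT; vc=[]
#5 0x4c→b19/s3 MISS; vc=[]
#6 0x61→b24/s0 L1-HIT; vc=[]
#7 0x70→b28/s0 MISS; vc=[24]
#8 0x13→b4/s0 MISS; vc=[24,28]
#9 0x23→b8/s0 MISS; vc=[24,28,4]
#10 0x12→b4/s0 VC-HIT; vc=[24,28,8]
#11 0x1d→b7/s3 MISS; vc=[24,28,8,19]
#12 0x2c→b11/s3 MISS; vc=[28,8,19,7]
#13 0x1e→b7/s3 VC-HIT; vc=[28,8,19,11]

VC = [28, 8, 19, 11]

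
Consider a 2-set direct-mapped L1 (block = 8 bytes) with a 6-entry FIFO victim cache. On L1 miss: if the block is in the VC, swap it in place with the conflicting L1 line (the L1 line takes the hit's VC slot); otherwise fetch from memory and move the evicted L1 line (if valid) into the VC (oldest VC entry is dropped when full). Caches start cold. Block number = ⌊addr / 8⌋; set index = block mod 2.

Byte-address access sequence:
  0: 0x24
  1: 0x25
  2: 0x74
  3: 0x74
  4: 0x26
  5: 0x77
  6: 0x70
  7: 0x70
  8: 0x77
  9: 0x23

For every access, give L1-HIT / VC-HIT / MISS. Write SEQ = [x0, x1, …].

SEQ = [MISS, L1-HIT, MISS, L1-HIT, VC-HIT, VC-HIT, L1-HIT, L1-HIT, L1-HIT, VC-HIT]

#0 0x24→b4/s0 MISS; vc=[]
#1 0x25→b4/s0 L1-HIT; vc=[]
#2 0x74→b14/s0 MISS; vc=[4]
#3 0x74→b14/s0 L1-HIT; vc=[4]
#4 0x26→b4/s0 VC-HIT; vc=[14]
#5 0x77→b14/s0 VC-HIT; vc=[4]
#6 0x70→b14/s0 L1-HIT; vc=[4]
#7 0x70→b14/s0 L1-HIT; vc=[4]
#8 0x77→b14/s0 L1-HIT; vc=[4]
#9 0x23→b4/s0 VC-HIT; vc=[14]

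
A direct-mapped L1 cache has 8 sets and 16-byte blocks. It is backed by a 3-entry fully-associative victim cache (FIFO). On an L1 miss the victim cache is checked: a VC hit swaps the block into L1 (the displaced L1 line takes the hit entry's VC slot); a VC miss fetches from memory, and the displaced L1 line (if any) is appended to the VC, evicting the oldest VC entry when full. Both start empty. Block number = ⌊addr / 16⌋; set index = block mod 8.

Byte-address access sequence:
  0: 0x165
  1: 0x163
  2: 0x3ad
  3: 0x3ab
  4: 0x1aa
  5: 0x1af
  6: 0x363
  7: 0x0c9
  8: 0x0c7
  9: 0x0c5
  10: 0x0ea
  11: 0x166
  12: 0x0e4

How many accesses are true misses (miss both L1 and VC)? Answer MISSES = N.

  [0] addr=0x165 blk=22 s=6: MISS | VC []
  [1] addr=0x163 blk=22 s=6: L1-HIT | VC []
  [2] addr=0x3ad blk=58 s=2: MISS | VC []
  [3] addr=0x3ab blk=58 s=2: L1-HIT | VC []
  [4] addr=0x1aa blk=26 s=2: MISS | VC [58]
  [5] addr=0x1af blk=26 s=2: L1-HIT | VC [58]
  [6] addr=0x363 blk=54 s=6: MISS | VC [58, 22]
  [7] addr=0xc9 blk=12 s=4: MISS | VC [58, 22]
  [8] addr=0xc7 blk=12 s=4: L1-HIT | VC [58, 22]
  [9] addr=0xc5 blk=12 s=4: L1-HIT | VC [58, 22]
  [10] addr=0xea blk=14 s=6: MISS | VC [58, 22, 54]
  [11] addr=0x166 blk=22 s=6: VC-HIT | VC [58, 14, 54]
  [12] addr=0xe4 blk=14 s=6: VC-HIT | VC [58, 22, 54]

MISSES = 6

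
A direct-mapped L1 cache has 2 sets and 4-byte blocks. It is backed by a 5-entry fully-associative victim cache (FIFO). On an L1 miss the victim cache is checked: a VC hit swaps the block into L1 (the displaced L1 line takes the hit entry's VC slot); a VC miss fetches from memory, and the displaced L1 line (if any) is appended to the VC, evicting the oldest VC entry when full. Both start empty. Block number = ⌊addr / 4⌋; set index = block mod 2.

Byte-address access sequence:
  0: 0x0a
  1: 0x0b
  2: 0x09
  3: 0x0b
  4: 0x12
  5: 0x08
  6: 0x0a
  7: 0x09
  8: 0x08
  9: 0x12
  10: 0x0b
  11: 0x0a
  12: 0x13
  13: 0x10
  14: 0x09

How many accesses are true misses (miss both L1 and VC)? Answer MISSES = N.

0: 0xa (blk 2, set 0) → MISS  vc=[]
1: 0xb (blk 2, set 0) → L1-HIT  vc=[]
2: 0x9 (blk 2, set 0) → L1-HIT  vc=[]
3: 0xb (blk 2, set 0) → L1-HIT  vc=[]
4: 0x12 (blk 4, set 0) → MISS  vc=[2]
5: 0x8 (blk 2, set 0) → VC-HIT  vc=[4]
6: 0xa (blk 2, set 0) → L1-HIT  vc=[4]
7: 0x9 (blk 2, set 0) → L1-HIT  vc=[4]
8: 0x8 (blk 2, set 0) → L1-HIT  vc=[4]
9: 0x12 (blk 4, set 0) → VC-HIT  vc=[2]
10: 0xb (blk 2, set 0) → VC-HIT  vc=[4]
11: 0xa (blk 2, set 0) → L1-HIT  vc=[4]
12: 0x13 (blk 4, set 0) → VC-HIT  vc=[2]
13: 0x10 (blk 4, set 0) → L1-HIT  vc=[2]
14: 0x9 (blk 2, set 0) → VC-HIT  vc=[4]

MISSES = 2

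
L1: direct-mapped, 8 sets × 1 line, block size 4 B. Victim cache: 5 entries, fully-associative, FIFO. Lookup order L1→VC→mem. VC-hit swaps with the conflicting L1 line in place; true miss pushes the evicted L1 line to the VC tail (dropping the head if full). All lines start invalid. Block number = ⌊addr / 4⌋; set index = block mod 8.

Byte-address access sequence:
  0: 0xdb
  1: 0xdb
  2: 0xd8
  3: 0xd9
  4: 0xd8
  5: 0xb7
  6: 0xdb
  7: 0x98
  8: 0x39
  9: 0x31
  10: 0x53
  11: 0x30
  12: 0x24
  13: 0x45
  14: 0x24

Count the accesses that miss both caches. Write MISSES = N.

MISSES = 8

#0 0xdb→b54/s6 MISS; vc=[]
#1 0xdb→b54/s6 L1-HIT; vc=[]
#2 0xd8→b54/s6 L1-HIT; vc=[]
#3 0xd9→b54/s6 L1-HIT; vc=[]
#4 0xd8→b54/s6 L1-HIT; vc=[]
#5 0xb7→b45/s5 MISS; vc=[]
#6 0xdb→b54/s6 L1-HIT; vc=[]
#7 0x98→b38/s6 MISS; vc=[54]
#8 0x39→b14/s6 MISS; vc=[54,38]
#9 0x31→b12/s4 MISS; vc=[54,38]
#10 0x53→b20/s4 MISS; vc=[54,38,12]
#11 0x30→b12/s4 VC-HIT; vc=[54,38,20]
#12 0x24→b9/s1 MISS; vc=[54,38,20]
#13 0x45→b17/s1 MISS; vc=[54,38,20,9]
#14 0x24→b9/s1 VC-HIT; vc=[54,38,20,17]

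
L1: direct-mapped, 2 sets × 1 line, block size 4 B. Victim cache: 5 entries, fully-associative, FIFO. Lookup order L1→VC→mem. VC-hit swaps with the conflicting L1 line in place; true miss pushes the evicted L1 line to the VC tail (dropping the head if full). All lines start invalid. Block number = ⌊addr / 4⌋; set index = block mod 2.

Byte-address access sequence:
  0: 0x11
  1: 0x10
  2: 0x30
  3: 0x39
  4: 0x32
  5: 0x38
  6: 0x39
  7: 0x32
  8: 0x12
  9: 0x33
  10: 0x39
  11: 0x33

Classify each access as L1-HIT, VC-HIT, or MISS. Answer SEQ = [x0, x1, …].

SEQ = [MISS, L1-HIT, MISS, MISS, VC-HIT, VC-HIT, L1-HIT, VC-HIT, VC-HIT, VC-HIT, VC-HIT, VC-HIT]

  [0] addr=0x11 blk=4 s=0: MISS | VC []
  [1] addr=0x10 blk=4 s=0: L1-HIT | VC []
  [2] addr=0x30 blk=12 s=0: MISS | VC [4]
  [3] addr=0x39 blk=14 s=0: MISS | VC [4, 12]
  [4] addr=0x32 blk=12 s=0: VC-HIT | VC [4, 14]
  [5] addr=0x38 blk=14 s=0: VC-HIT | VC [4, 12]
  [6] addr=0x39 blk=14 s=0: L1-HIT | VC [4, 12]
  [7] addr=0x32 blk=12 s=0: VC-HIT | VC [4, 14]
  [8] addr=0x12 blk=4 s=0: VC-HIT | VC [12, 14]
  [9] addr=0x33 blk=12 s=0: VC-HIT | VC [4, 14]
  [10] addr=0x39 blk=14 s=0: VC-HIT | VC [4, 12]
  [11] addr=0x33 blk=12 s=0: VC-HIT | VC [4, 14]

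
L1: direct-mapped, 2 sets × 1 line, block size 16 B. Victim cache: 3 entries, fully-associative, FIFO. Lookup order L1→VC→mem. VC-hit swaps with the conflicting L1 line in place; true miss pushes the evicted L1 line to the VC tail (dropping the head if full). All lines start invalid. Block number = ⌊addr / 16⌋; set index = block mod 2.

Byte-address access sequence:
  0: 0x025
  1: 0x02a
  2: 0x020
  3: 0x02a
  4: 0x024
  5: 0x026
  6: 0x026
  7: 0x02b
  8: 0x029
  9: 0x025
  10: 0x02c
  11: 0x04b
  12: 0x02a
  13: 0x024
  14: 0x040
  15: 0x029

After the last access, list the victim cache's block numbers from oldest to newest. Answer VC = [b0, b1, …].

VC = [4]

0: 0x25 (blk 2, set 0) → MISS  vc=[]
1: 0x2a (blk 2, set 0) → L1-HIT  vc=[]
2: 0x20 (blk 2, set 0) → L1-HIT  vc=[]
3: 0x2a (blk 2, set 0) → L1-HIT  vc=[]
4: 0x24 (blk 2, set 0) → L1-HIT  vc=[]
5: 0x26 (blk 2, set 0) → L1-HIT  vc=[]
6: 0x26 (blk 2, set 0) → L1-HIT  vc=[]
7: 0x2b (blk 2, set 0) → L1-HIT  vc=[]
8: 0x29 (blk 2, set 0) → L1-HIT  vc=[]
9: 0x25 (blk 2, set 0) → L1-HIT  vc=[]
10: 0x2c (blk 2, set 0) → L1-HIT  vc=[]
11: 0x4b (blk 4, set 0) → MISS  vc=[2]
12: 0x2a (blk 2, set 0) → VC-HIT  vc=[4]
13: 0x24 (blk 2, set 0) → L1-HIT  vc=[4]
14: 0x40 (blk 4, set 0) → VC-HIT  vc=[2]
15: 0x29 (blk 2, set 0) → VC-HIT  vc=[4]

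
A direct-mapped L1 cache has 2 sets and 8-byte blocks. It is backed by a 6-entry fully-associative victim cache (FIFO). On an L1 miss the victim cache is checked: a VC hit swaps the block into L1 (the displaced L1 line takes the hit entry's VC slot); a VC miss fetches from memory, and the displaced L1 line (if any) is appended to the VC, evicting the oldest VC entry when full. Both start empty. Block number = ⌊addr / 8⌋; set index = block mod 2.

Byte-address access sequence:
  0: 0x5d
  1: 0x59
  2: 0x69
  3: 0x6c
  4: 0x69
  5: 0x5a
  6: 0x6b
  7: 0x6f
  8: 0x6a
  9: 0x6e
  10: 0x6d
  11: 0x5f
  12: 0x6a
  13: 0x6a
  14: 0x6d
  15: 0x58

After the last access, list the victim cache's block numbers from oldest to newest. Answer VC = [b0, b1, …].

#0 0x5d→b11/s1 MISS; vc=[]
#1 0x59→b11/s1 L1-HIT; vc=[]
#2 0x69→b13/s1 MISS; vc=[11]
#3 0x6c→b13/s1 L1-HIT; vc=[11]
#4 0x69→b13/s1 L1-HIT; vc=[11]
#5 0x5a→b11/s1 VC-HIT; vc=[13]
#6 0x6b→b13/s1 VC-HIT; vc=[11]
#7 0x6f→b13/s1 L1-HIT; vc=[11]
#8 0x6a→b13/s1 L1-HIT; vc=[11]
#9 0x6e→b13/s1 L1-HIT; vc=[11]
#10 0x6d→b13/s1 L1-HIT; vc=[11]
#11 0x5f→b11/s1 VC-HIT; vc=[13]
#12 0x6a→b13/s1 VC-HIT; vc=[11]
#13 0x6a→b13/s1 L1-HIT; vc=[11]
#14 0x6d→b13/s1 L1-HIT; vc=[11]
#15 0x58→b11/s1 VC-HIT; vc=[13]

VC = [13]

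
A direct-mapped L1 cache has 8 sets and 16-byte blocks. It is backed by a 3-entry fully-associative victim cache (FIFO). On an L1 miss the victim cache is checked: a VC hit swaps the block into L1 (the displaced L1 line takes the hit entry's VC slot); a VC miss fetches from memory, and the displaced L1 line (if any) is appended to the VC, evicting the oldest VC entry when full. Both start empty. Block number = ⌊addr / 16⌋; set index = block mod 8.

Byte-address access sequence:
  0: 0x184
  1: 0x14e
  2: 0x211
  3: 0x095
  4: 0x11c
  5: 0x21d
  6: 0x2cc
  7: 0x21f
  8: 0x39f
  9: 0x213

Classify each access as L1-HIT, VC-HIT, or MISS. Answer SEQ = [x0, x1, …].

#0 0x184→b24/s0 MISS; vc=[]
#1 0x14e→b20/s4 MISS; vc=[]
#2 0x211→b33/s1 MISS; vc=[]
#3 0x95→b9/s1 MISS; vc=[33]
#4 0x11c→b17/s1 MISS; vc=[33,9]
#5 0x21d→b33/s1 VC-HIT; vc=[17,9]
#6 0x2cc→b44/s4 MISS; vc=[17,9,20]
#7 0x21f→b33/s1 L1-HIT; vc=[17,9,20]
#8 0x39f→b57/s1 MISS; vc=[9,20,33]
#9 0x213→b33/s1 VC-HIT; vc=[9,20,57]

SEQ = [MISS, MISS, MISS, MISS, MISS, VC-HIT, MISS, L1-HIT, MISS, VC-HIT]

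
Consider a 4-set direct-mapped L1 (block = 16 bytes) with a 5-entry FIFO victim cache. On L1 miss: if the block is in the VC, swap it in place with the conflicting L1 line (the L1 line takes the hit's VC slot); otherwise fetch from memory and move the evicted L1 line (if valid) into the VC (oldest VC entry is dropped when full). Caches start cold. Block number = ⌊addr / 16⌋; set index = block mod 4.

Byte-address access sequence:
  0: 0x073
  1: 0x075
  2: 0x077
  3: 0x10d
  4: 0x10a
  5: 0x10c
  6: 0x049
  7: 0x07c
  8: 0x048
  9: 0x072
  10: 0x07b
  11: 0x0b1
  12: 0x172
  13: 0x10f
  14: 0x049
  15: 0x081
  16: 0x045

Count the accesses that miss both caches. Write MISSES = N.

MISSES = 6

  [0] addr=0x73 blk=7 s=3: MISS | VC []
  [1] addr=0x75 blk=7 s=3: L1-HIT | VC []
  [2] addr=0x77 blk=7 s=3: L1-HIT | VC []
  [3] addr=0x10d blk=16 s=0: MISS | VC []
  [4] addr=0x10a blk=16 s=0: L1-HIT | VC []
  [5] addr=0x10c blk=16 s=0: L1-HIT | VC []
  [6] addr=0x49 blk=4 s=0: MISS | VC [16]
  [7] addr=0x7c blk=7 s=3: L1-HIT | VC [16]
  [8] addr=0x48 blk=4 s=0: L1-HIT | VC [16]
  [9] addr=0x72 blk=7 s=3: L1-HIT | VC [16]
  [10] addr=0x7b blk=7 s=3: L1-HIT | VC [16]
  [11] addr=0xb1 blk=11 s=3: MISS | VC [16, 7]
  [12] addr=0x172 blk=23 s=3: MISS | VC [16, 7, 11]
  [13] addr=0x10f blk=16 s=0: VC-HIT | VC [4, 7, 11]
  [14] addr=0x49 blk=4 s=0: VC-HIT | VC [16, 7, 11]
  [15] addr=0x81 blk=8 s=0: MISS | VC [16, 7, 11, 4]
  [16] addr=0x45 blk=4 s=0: VC-HIT | VC [16, 7, 11, 8]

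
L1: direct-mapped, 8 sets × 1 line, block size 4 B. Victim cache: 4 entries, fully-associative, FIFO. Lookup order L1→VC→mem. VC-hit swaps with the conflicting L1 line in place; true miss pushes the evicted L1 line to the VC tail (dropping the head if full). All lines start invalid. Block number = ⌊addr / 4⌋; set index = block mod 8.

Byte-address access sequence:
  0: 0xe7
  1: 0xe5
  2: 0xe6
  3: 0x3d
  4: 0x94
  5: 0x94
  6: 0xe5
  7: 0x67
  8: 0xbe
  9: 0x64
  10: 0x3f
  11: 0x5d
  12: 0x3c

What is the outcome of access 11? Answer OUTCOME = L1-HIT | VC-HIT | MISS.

  [0] addr=0xe7 blk=57 s=1: MISS | VC []
  [1] addr=0xe5 blk=57 s=1: L1-HIT | VC []
  [2] addr=0xe6 blk=57 s=1: L1-HIT | VC []
  [3] addr=0x3d blk=15 s=7: MISS | VC []
  [4] addr=0x94 blk=37 s=5: MISS | VC []
  [5] addr=0x94 blk=37 s=5: L1-HIT | VC []
  [6] addr=0xe5 blk=57 s=1: L1-HIT | VC []
  [7] addr=0x67 blk=25 s=1: MISS | VC [57]
  [8] addr=0xbe blk=47 s=7: MISS | VC [57, 15]
  [9] addr=0x64 blk=25 s=1: L1-HIT | VC [57, 15]
  [10] addr=0x3f blk=15 s=7: VC-HIT | VC [57, 47]
  [11] addr=0x5d blk=23 s=7: MISS | VC [57, 47, 15]
  [12] addr=0x3c blk=15 s=7: VC-HIT | VC [57, 47, 23]

OUTCOME = MISS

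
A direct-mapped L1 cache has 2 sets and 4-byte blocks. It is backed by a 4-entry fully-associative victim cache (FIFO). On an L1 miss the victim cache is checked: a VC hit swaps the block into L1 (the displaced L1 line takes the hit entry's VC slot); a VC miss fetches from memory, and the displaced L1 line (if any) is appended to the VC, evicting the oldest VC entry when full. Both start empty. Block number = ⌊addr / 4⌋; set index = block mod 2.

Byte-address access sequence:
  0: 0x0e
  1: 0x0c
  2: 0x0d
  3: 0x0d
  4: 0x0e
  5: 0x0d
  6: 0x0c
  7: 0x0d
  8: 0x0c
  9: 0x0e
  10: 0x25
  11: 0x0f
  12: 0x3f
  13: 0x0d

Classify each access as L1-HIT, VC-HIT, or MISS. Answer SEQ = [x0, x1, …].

  [0] addr=0xe blk=3 s=1: MISS | VC []
  [1] addr=0xc blk=3 s=1: L1-HIT | VC []
  [2] addr=0xd blk=3 s=1: L1-HIT | VC []
  [3] addr=0xd blk=3 s=1: L1-HIT | VC []
  [4] addr=0xe blk=3 s=1: L1-HIT | VC []
  [5] addr=0xd blk=3 s=1: L1-HIT | VC []
  [6] addr=0xc blk=3 s=1: L1-HIT | VC []
  [7] addr=0xd blk=3 s=1: L1-HIT | VC []
  [8] addr=0xc blk=3 s=1: L1-HIT | VC []
  [9] addr=0xe blk=3 s=1: L1-HIT | VC []
  [10] addr=0x25 blk=9 s=1: MISS | VC [3]
  [11] addr=0xf blk=3 s=1: VC-HIT | VC [9]
  [12] addr=0x3f blk=15 s=1: MISS | VC [9, 3]
  [13] addr=0xd blk=3 s=1: VC-HIT | VC [9, 15]

SEQ = [MISS, L1-HIT, L1-HIT, L1-HIT, L1-HIT, L1-HIT, L1-HIT, L1-HIT, L1-HIT, L1-HIT, MISS, VC-HIT, MISS, VC-HIT]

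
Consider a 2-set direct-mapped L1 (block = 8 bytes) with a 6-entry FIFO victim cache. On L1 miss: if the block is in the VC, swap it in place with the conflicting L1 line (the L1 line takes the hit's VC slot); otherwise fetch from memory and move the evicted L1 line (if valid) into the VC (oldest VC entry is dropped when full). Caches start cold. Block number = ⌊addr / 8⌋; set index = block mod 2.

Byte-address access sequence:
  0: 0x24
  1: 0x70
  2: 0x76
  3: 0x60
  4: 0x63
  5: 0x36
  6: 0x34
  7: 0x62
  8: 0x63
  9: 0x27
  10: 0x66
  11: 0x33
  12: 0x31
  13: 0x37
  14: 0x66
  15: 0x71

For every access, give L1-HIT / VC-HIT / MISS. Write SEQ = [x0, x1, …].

SEQ = [MISS, MISS, L1-HIT, MISS, L1-HIT, MISS, L1-HIT, VC-HIT, L1-HIT, VC-HIT, VC-HIT, VC-HIT, L1-HIT, L1-HIT, VC-HIT, VC-HIT]

#0 0x24→b4/s0 MISS; vc=[]
#1 0x70→b14/s0 MISS; vc=[4]
#2 0x76→b14/s0 L1-HIT; vc=[4]
#3 0x60→b12/s0 MISS; vc=[4,14]
#4 0x63→b12/s0 L1-HIT; vc=[4,14]
#5 0x36→b6/s0 MISS; vc=[4,14,12]
#6 0x34→b6/s0 L1-HIT; vc=[4,14,12]
#7 0x62→b12/s0 VC-HIT; vc=[4,14,6]
#8 0x63→b12/s0 L1-HIT; vc=[4,14,6]
#9 0x27→b4/s0 VC-HIT; vc=[12,14,6]
#10 0x66→b12/s0 VC-HIT; vc=[4,14,6]
#11 0x33→b6/s0 VC-HIT; vc=[4,14,12]
#12 0x31→b6/s0 L1-HIT; vc=[4,14,12]
#13 0x37→b6/s0 L1-HIT; vc=[4,14,12]
#14 0x66→b12/s0 VC-HIT; vc=[4,14,6]
#15 0x71→b14/s0 VC-HIT; vc=[4,12,6]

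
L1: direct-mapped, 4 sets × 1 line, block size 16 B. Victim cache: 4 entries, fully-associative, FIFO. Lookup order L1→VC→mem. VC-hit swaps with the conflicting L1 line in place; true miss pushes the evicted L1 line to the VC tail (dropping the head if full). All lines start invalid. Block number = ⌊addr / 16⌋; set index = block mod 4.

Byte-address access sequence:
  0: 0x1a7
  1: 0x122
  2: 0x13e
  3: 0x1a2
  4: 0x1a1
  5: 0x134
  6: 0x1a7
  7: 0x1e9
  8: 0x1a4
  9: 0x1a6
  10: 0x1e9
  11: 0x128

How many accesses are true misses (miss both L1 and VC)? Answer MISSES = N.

MISSES = 4

#0 0x1a7→b26/s2 MISS; vc=[]
#1 0x122→b18/s2 MISS; vc=[26]
#2 0x13e→b19/s3 MISS; vc=[26]
#3 0x1a2→b26/s2 VC-HIT; vc=[18]
#4 0x1a1→b26/s2 L1-HIT; vc=[18]
#5 0x134→b19/s3 L1-HIT; vc=[18]
#6 0x1a7→b26/s2 L1-HIT; vc=[18]
#7 0x1e9→b30/s2 MISS; vc=[18,26]
#8 0x1a4→b26/s2 VC-HIT; vc=[18,30]
#9 0x1a6→b26/s2 L1-HIT; vc=[18,30]
#10 0x1e9→b30/s2 VC-HIT; vc=[18,26]
#11 0x128→b18/s2 VC-HIT; vc=[30,26]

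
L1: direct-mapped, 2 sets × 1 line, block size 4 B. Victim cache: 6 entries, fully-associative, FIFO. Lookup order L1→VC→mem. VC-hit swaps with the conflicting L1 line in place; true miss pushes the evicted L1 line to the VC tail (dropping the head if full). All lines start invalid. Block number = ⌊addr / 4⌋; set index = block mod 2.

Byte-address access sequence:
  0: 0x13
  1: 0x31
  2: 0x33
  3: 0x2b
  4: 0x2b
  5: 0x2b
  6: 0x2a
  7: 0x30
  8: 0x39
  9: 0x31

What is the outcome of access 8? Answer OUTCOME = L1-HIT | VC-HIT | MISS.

#0 0x13→b4/s0 MISS; vc=[]
#1 0x31→b12/s0 MISS; vc=[4]
#2 0x33→b12/s0 L1-HIT; vc=[4]
#3 0x2b→b10/s0 MISS; vc=[4,12]
#4 0x2b→b10/s0 L1-HIT; vc=[4,12]
#5 0x2b→b10/s0 L1-HIT; vc=[4,12]
#6 0x2a→b10/s0 L1-HIT; vc=[4,12]
#7 0x30→b12/s0 VC-HIT; vc=[4,10]
#8 0x39→b14/s0 MISS; vc=[4,10,12]
#9 0x31→b12/s0 VC-HIT; vc=[4,10,14]

OUTCOME = MISS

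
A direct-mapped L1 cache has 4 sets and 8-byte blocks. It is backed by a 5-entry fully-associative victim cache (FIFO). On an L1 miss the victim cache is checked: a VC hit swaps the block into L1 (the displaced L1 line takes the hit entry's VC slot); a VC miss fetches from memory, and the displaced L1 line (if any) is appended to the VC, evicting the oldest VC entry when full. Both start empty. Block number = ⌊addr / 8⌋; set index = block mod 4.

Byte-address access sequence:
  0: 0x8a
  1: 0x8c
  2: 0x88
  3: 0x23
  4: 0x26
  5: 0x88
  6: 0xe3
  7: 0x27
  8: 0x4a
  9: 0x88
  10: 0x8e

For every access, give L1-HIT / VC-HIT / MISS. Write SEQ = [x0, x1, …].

  [0] addr=0x8a blk=17 s=1: MISS | VC []
  [1] addr=0x8c blk=17 s=1: L1-HIT | VC []
  [2] addr=0x88 blk=17 s=1: L1-HIT | VC []
  [3] addr=0x23 blk=4 s=0: MISS | VC []
  [4] addr=0x26 blk=4 s=0: L1-HIT | VC []
  [5] addr=0x88 blk=17 s=1: L1-HIT | VC []
  [6] addr=0xe3 blk=28 s=0: MISS | VC [4]
  [7] addr=0x27 blk=4 s=0: VC-HIT | VC [28]
  [8] addr=0x4a blk=9 s=1: MISS | VC [28, 17]
  [9] addr=0x88 blk=17 s=1: VC-HIT | VC [28, 9]
  [10] addr=0x8e blk=17 s=1: L1-HIT | VC [28, 9]

SEQ = [MISS, L1-HIT, L1-HIT, MISS, L1-HIT, L1-HIT, MISS, VC-HIT, MISS, VC-HIT, L1-HIT]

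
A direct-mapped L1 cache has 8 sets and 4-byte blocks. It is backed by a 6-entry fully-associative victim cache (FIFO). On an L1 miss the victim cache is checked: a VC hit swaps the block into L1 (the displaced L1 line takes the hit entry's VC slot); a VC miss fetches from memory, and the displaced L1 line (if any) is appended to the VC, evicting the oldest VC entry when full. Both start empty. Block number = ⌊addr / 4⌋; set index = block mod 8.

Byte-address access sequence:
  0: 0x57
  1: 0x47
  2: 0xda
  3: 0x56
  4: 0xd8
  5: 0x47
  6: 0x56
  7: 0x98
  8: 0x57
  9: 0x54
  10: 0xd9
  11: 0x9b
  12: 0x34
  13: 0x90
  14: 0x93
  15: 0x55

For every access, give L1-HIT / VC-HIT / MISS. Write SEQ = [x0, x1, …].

#0 0x57→b21/s5 MISS; vc=[]
#1 0x47→b17/s1 MISS; vc=[]
#2 0xda→b54/s6 MISS; vc=[]
#3 0x56→b21/s5 L1-HIT; vc=[]
#4 0xd8→b54/s6 L1-HIT; vc=[]
#5 0x47→b17/s1 L1-HIT; vc=[]
#6 0x56→b21/s5 L1-HIT; vc=[]
#7 0x98→b38/s6 MISS; vc=[54]
#8 0x57→b21/s5 L1-HIT; vc=[54]
#9 0x54→b21/s5 L1-HIT; vc=[54]
#10 0xd9→b54/s6 VC-HIT; vc=[38]
#11 0x9b→b38/s6 VC-HIT; vc=[54]
#12 0x34→b13/s5 MISS; vc=[54,21]
#13 0x90→b36/s4 MISS; vc=[54,21]
#14 0x93→b36/s4 L1-HIT; vc=[54,21]
#15 0x55→b21/s5 VC-HIT; vc=[54,13]

SEQ = [MISS, MISS, MISS, L1-HIT, L1-HIT, L1-HIT, L1-HIT, MISS, L1-HIT, L1-HIT, VC-HIT, VC-HIT, MISS, MISS, L1-HIT, VC-HIT]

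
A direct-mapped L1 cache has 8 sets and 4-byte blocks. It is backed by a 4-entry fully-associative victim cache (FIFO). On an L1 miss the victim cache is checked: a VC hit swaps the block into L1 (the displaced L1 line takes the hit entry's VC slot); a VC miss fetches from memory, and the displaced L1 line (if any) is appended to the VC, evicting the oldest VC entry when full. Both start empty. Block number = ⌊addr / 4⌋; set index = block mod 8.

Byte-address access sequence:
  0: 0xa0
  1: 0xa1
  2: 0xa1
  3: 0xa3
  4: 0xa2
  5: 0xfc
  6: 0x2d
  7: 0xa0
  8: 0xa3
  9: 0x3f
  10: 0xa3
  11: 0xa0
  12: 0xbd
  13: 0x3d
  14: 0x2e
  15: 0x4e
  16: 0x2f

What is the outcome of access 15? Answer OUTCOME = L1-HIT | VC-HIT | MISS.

0: 0xa0 (blk 40, set 0) → MISS  vc=[]
1: 0xa1 (blk 40, set 0) → L1-HIT  vc=[]
2: 0xa1 (blk 40, set 0) → L1-HIT  vc=[]
3: 0xa3 (blk 40, set 0) → L1-HIT  vc=[]
4: 0xa2 (blk 40, set 0) → L1-HIT  vc=[]
5: 0xfc (blk 63, set 7) → MISS  vc=[]
6: 0x2d (blk 11, set 3) → MISS  vc=[]
7: 0xa0 (blk 40, set 0) → L1-HIT  vc=[]
8: 0xa3 (blk 40, set 0) → L1-HIT  vc=[]
9: 0x3f (blk 15, set 7) → MISS  vc=[63]
10: 0xa3 (blk 40, set 0) → L1-HIT  vc=[63]
11: 0xa0 (blk 40, set 0) → L1-HIT  vc=[63]
12: 0xbd (blk 47, set 7) → MISS  vc=[63, 15]
13: 0x3d (blk 15, set 7) → VC-HIT  vc=[63, 47]
14: 0x2e (blk 11, set 3) → L1-HIT  vc=[63, 47]
15: 0x4e (blk 19, set 3) → MISS  vc=[63, 47, 11]
16: 0x2f (blk 11, set 3) → VC-HIT  vc=[63, 47, 19]

OUTCOME = MISS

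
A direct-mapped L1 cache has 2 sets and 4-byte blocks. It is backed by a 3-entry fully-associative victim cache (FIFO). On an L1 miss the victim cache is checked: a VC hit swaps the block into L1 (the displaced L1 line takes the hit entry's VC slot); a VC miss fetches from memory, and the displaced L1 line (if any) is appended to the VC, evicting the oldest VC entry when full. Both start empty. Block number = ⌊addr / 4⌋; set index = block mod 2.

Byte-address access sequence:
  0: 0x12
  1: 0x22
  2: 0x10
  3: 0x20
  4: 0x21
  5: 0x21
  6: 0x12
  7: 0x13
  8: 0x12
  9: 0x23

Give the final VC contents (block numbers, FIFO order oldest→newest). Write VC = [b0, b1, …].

VC = [4]

#0 0x12→b4/s0 MISS; vc=[]
#1 0x22→b8/s0 MISS; vc=[4]
#2 0x10→b4/s0 VC-HIT; vc=[8]
#3 0x20→b8/s0 VC-HIT; vc=[4]
#4 0x21→b8/s0 L1-HIT; vc=[4]
#5 0x21→b8/s0 L1-HIT; vc=[4]
#6 0x12→b4/s0 VC-HIT; vc=[8]
#7 0x13→b4/s0 L1-HIT; vc=[8]
#8 0x12→b4/s0 L1-HIT; vc=[8]
#9 0x23→b8/s0 VC-HIT; vc=[4]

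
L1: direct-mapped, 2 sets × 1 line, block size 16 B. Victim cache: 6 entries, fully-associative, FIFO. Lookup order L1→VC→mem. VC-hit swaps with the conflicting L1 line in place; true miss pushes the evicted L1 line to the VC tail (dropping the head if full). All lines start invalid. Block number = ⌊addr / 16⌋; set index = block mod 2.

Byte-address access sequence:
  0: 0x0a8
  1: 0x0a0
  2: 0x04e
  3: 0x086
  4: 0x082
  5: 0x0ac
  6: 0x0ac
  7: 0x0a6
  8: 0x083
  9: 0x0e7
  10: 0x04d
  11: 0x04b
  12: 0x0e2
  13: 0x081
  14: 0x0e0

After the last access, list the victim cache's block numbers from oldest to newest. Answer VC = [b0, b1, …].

VC = [10, 4, 8]

#0 0xa8→b10/s0 MISS; vc=[]
#1 0xa0→b10/s0 L1-HIT; vc=[]
#2 0x4e→b4/s0 MISS; vc=[10]
#3 0x86→b8/s0 MISS; vc=[10,4]
#4 0x82→b8/s0 L1-HIT; vc=[10,4]
#5 0xac→b10/s0 VC-HIT; vc=[8,4]
#6 0xac→b10/s0 L1-HIT; vc=[8,4]
#7 0xa6→b10/s0 L1-HIT; vc=[8,4]
#8 0x83→b8/s0 VC-HIT; vc=[10,4]
#9 0xe7→b14/s0 MISS; vc=[10,4,8]
#10 0x4d→b4/s0 VC-HIT; vc=[10,14,8]
#11 0x4b→b4/s0 L1-HIT; vc=[10,14,8]
#12 0xe2→b14/s0 VC-HIT; vc=[10,4,8]
#13 0x81→b8/s0 VC-HIT; vc=[10,4,14]
#14 0xe0→b14/s0 VC-HIT; vc=[10,4,8]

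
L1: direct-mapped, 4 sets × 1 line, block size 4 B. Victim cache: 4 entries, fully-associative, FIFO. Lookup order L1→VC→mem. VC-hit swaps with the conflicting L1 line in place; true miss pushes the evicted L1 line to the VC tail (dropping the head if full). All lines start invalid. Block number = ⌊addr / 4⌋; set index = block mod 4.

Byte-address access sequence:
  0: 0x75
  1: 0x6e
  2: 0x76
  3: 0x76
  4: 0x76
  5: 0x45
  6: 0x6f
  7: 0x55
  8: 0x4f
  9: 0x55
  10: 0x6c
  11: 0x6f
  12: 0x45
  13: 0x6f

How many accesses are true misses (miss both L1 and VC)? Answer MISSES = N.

0: 0x75 (blk 29, set 1) → MISS  vc=[]
1: 0x6e (blk 27, set 3) → MISS  vc=[]
2: 0x76 (blk 29, set 1) → L1-HIT  vc=[]
3: 0x76 (blk 29, set 1) → L1-HIT  vc=[]
4: 0x76 (blk 29, set 1) → L1-HIT  vc=[]
5: 0x45 (blk 17, set 1) → MISS  vc=[29]
6: 0x6f (blk 27, set 3) → L1-HIT  vc=[29]
7: 0x55 (blk 21, set 1) → MISS  vc=[29, 17]
8: 0x4f (blk 19, set 3) → MISS  vc=[29, 17, 27]
9: 0x55 (blk 21, set 1) → L1-HIT  vc=[29, 17, 27]
10: 0x6c (blk 27, set 3) → VC-HIT  vc=[29, 17, 19]
11: 0x6f (blk 27, set 3) → L1-HIT  vc=[29, 17, 19]
12: 0x45 (blk 17, set 1) → VC-HIT  vc=[29, 21, 19]
13: 0x6f (blk 27, set 3) → L1-HIT  vc=[29, 21, 19]

MISSES = 5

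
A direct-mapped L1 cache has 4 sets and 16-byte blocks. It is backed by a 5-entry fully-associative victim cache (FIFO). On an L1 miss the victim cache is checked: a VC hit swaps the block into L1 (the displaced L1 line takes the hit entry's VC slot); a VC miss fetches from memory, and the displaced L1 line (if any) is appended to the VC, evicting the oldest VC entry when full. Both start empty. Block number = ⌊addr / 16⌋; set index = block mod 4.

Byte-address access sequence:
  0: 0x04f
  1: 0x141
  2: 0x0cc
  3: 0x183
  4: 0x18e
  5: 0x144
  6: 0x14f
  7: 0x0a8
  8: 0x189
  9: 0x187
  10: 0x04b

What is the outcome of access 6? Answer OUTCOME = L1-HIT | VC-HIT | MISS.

  [0] addr=0x4f blk=4 s=0: MISS | VC []
  [1] addr=0x141 blk=20 s=0: MISS | VC [4]
  [2] addr=0xcc blk=12 s=0: MISS | VC [4, 20]
  [3] addr=0x183 blk=24 s=0: MISS | VC [4, 20, 12]
  [4] addr=0x18e blk=24 s=0: L1-HIT | VC [4, 20, 12]
  [5] addr=0x144 blk=20 s=0: VC-HIT | VC [4, 24, 12]
  [6] addr=0x14f blk=20 s=0: L1-HIT | VC [4, 24, 12]
  [7] addr=0xa8 blk=10 s=2: MISS | VC [4, 24, 12]
  [8] addr=0x189 blk=24 s=0: VC-HIT | VC [4, 20, 12]
  [9] addr=0x187 blk=24 s=0: L1-HIT | VC [4, 20, 12]
  [10] addr=0x4b blk=4 s=0: VC-HIT | VC [24, 20, 12]

OUTCOME = L1-HIT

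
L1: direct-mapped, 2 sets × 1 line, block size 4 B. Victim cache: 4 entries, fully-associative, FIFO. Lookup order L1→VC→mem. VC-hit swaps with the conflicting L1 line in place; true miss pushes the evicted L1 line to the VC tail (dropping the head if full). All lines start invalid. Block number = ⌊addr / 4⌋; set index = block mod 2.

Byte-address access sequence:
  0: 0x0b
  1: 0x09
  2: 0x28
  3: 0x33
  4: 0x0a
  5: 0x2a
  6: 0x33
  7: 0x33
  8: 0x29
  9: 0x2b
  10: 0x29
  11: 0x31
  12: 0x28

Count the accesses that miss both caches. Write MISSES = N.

#0 0xb→b2/s0 MISS; vc=[]
#1 0x9→b2/s0 L1-HIT; vc=[]
#2 0x28→b10/s0 MISS; vc=[2]
#3 0x33→b12/s0 MISS; vc=[2,10]
#4 0xa→b2/s0 VC-HIT; vc=[12,10]
#5 0x2a→b10/s0 VC-HIT; vc=[12,2]
#6 0x33→b12/s0 VC-HIT; vc=[10,2]
#7 0x33→b12/s0 L1-HIT; vc=[10,2]
#8 0x29→b10/s0 VC-HIT; vc=[12,2]
#9 0x2b→b10/s0 L1-HIT; vc=[12,2]
#10 0x29→b10/s0 L1-HIT; vc=[12,2]
#11 0x31→b12/s0 VC-HIT; vc=[10,2]
#12 0x28→b10/s0 VC-HIT; vc=[12,2]

MISSES = 3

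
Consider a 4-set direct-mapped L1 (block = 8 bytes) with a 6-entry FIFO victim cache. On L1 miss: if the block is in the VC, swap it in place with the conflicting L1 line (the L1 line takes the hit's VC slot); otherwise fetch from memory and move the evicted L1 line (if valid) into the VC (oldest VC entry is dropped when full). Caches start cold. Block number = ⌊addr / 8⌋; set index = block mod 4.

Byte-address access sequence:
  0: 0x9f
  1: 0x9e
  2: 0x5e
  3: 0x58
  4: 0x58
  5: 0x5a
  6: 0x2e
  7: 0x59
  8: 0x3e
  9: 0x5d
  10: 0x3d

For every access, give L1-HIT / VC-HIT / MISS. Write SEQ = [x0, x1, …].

  [0] addr=0x9f blk=19 s=3: MISS | VC []
  [1] addr=0x9e blk=19 s=3: L1-HIT | VC []
  [2] addr=0x5e blk=11 s=3: MISS | VC [19]
  [3] addr=0x58 blk=11 s=3: L1-HIT | VC [19]
  [4] addr=0x58 blk=11 s=3: L1-HIT | VC [19]
  [5] addr=0x5a blk=11 s=3: L1-HIT | VC [19]
  [6] addr=0x2e blk=5 s=1: MISS | VC [19]
  [7] addr=0x59 blk=11 s=3: L1-HIT | VC [19]
  [8] addr=0x3e blk=7 s=3: MISS | VC [19, 11]
  [9] addr=0x5d blk=11 s=3: VC-HIT | VC [19, 7]
  [10] addr=0x3d blk=7 s=3: VC-HIT | VC [19, 11]

SEQ = [MISS, L1-HIT, MISS, L1-HIT, L1-HIT, L1-HIT, MISS, L1-HIT, MISS, VC-HIT, VC-HIT]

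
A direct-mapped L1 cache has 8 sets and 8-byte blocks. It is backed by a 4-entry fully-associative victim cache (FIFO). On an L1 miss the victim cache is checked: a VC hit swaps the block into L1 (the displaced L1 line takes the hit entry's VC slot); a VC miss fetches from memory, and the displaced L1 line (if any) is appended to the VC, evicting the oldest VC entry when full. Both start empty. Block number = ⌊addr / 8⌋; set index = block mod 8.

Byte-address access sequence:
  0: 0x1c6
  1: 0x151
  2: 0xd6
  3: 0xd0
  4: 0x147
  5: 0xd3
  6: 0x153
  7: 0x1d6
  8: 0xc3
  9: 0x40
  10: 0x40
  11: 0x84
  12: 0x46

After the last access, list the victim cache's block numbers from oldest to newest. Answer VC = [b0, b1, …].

#0 0x1c6→b56/s0 MISS; vc=[]
#1 0x151→b42/s2 MISS; vc=[]
#2 0xd6→b26/s2 MISS; vc=[42]
#3 0xd0→b26/s2 L1-HIT; vc=[42]
#4 0x147→b40/s0 MISS; vc=[42,56]
#5 0xd3→b26/s2 L1-HIT; vc=[42,56]
#6 0x153→b42/s2 VC-HIT; vc=[26,56]
#7 0x1d6→b58/s2 MISS; vc=[26,56,42]
#8 0xc3→b24/s0 MISS; vc=[26,56,42,40]
#9 0x40→b8/s0 MISS; vc=[56,42,40,24]
#10 0x40→b8/s0 L1-HIT; vc=[56,42,40,24]
#11 0x84→b16/s0 MISS; vc=[42,40,24,8]
#12 0x46→b8/s0 VC-HIT; vc=[42,40,24,16]

VC = [42, 40, 24, 16]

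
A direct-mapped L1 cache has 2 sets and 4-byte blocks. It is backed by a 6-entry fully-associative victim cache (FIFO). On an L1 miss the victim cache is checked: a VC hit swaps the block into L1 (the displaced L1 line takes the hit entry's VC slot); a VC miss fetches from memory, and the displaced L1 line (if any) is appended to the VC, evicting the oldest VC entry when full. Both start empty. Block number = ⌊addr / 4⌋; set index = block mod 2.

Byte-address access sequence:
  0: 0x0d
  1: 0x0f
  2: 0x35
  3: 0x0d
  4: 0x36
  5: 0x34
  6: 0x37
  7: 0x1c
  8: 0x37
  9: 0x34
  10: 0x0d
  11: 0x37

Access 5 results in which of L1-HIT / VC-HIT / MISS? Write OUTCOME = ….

OUTCOME = L1-HIT

#0 0xd→b3/s1 MISS; vc=[]
#1 0xf→b3/s1 L1-HIT; vc=[]
#2 0x35→b13/s1 MISS; vc=[3]
#3 0xd→b3/s1 VC-HIT; vc=[13]
#4 0x36→b13/s1 VC-HIT; vc=[3]
#5 0x34→b13/s1 L1-HIT; vc=[3]
#6 0x37→b13/s1 L1-HIT; vc=[3]
#7 0x1c→b7/s1 MISS; vc=[3,13]
#8 0x37→b13/s1 VC-HIT; vc=[3,7]
#9 0x34→b13/s1 L1-HIT; vc=[3,7]
#10 0xd→b3/s1 VC-HIT; vc=[13,7]
#11 0x37→b13/s1 VC-HIT; vc=[3,7]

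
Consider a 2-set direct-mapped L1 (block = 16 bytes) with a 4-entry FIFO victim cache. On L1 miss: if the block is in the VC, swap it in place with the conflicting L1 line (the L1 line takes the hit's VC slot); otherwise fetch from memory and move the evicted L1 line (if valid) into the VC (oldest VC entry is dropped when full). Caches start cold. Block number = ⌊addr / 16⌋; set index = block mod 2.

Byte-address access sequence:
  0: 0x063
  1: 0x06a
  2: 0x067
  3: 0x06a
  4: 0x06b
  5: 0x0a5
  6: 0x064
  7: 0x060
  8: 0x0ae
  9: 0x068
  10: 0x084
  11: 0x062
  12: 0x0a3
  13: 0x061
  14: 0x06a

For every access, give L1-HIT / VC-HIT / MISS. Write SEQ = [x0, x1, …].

SEQ = [MISS, L1-HIT, L1-HIT, L1-HIT, L1-HIT, MISS, VC-HIT, L1-HIT, VC-HIT, VC-HIT, MISS, VC-HIT, VC-HIT, VC-HIT, L1-HIT]

#0 0x63→b6/s0 MISS; vc=[]
#1 0x6a→b6/s0 L1-HIT; vc=[]
#2 0x67→b6/s0 L1-HIT; vc=[]
#3 0x6a→b6/s0 L1-HIT; vc=[]
#4 0x6b→b6/s0 L1-HIT; vc=[]
#5 0xa5→b10/s0 MISS; vc=[6]
#6 0x64→b6/s0 VC-HIT; vc=[10]
#7 0x60→b6/s0 L1-HIT; vc=[10]
#8 0xae→b10/s0 VC-HIT; vc=[6]
#9 0x68→b6/s0 VC-HIT; vc=[10]
#10 0x84→b8/s0 MISS; vc=[10,6]
#11 0x62→b6/s0 VC-HIT; vc=[10,8]
#12 0xa3→b10/s0 VC-HIT; vc=[6,8]
#13 0x61→b6/s0 VC-HIT; vc=[10,8]
#14 0x6a→b6/s0 L1-HIT; vc=[10,8]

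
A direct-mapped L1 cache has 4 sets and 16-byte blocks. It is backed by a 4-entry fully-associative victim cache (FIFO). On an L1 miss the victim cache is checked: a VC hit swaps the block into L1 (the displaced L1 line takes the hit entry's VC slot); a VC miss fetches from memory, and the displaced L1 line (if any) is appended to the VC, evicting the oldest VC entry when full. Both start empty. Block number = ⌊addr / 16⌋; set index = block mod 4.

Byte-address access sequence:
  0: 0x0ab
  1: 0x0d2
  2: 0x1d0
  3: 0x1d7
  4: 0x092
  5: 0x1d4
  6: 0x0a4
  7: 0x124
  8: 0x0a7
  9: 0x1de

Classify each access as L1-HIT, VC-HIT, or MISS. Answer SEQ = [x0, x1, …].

SEQ = [MISS, MISS, MISS, L1-HIT, MISS, VC-HIT, L1-HIT, MISS, VC-HIT, L1-HIT]

0: 0xab (blk 10, set 2) → MISS  vc=[]
1: 0xd2 (blk 13, set 1) → MISS  vc=[]
2: 0x1d0 (blk 29, set 1) → MISS  vc=[13]
3: 0x1d7 (blk 29, set 1) → L1-HIT  vc=[13]
4: 0x92 (blk 9, set 1) → MISS  vc=[13, 29]
5: 0x1d4 (blk 29, set 1) → VC-HIT  vc=[13, 9]
6: 0xa4 (blk 10, set 2) → L1-HIT  vc=[13, 9]
7: 0x124 (blk 18, set 2) → MISS  vc=[13, 9, 10]
8: 0xa7 (blk 10, set 2) → VC-HIT  vc=[13, 9, 18]
9: 0x1de (blk 29, set 1) → L1-HIT  vc=[13, 9, 18]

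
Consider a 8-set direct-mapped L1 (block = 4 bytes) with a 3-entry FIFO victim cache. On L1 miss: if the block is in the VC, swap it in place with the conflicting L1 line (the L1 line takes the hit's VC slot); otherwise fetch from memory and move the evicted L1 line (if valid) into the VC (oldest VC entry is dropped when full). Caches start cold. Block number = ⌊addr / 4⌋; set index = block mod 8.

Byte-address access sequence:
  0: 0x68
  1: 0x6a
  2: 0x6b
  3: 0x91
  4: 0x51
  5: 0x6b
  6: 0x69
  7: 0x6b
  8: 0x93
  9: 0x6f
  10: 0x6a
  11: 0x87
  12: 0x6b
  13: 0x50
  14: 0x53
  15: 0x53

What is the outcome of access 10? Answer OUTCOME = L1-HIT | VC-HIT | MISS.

#0 0x68→b26/s2 MISS; vc=[]
#1 0x6a→b26/s2 L1-HIT; vc=[]
#2 0x6b→b26/s2 L1-HIT; vc=[]
#3 0x91→b36/s4 MISS; vc=[]
#4 0x51→b20/s4 MISS; vc=[36]
#5 0x6b→b26/s2 L1-HIT; vc=[36]
#6 0x69→b26/s2 L1-HIT; vc=[36]
#7 0x6b→b26/s2 L1-HIT; vc=[36]
#8 0x93→b36/s4 VC-HIT; vc=[20]
#9 0x6f→b27/s3 MISS; vc=[20]
#10 0x6a→b26/s2 L1-HIT; vc=[20]
#11 0x87→b33/s1 MISS; vc=[20]
#12 0x6b→b26/s2 L1-HIT; vc=[20]
#13 0x50→b20/s4 VC-HIT; vc=[36]
#14 0x53→b20/s4 L1-HIT; vc=[36]
#15 0x53→b20/s4 L1-HIT; vc=[36]

OUTCOME = L1-HIT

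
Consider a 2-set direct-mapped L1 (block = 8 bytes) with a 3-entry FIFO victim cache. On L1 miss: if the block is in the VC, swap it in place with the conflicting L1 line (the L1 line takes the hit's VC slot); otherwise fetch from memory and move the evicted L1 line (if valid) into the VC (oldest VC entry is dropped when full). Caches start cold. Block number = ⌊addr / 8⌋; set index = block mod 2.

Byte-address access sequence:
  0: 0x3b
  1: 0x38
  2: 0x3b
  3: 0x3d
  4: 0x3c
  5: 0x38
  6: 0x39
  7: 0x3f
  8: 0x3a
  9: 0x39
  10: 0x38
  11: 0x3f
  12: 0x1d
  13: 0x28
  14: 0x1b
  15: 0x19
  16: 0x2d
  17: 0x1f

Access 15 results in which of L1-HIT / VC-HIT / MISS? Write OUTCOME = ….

#0 0x3b→b7/s1 MISS; vc=[]
#1 0x38→b7/s1 L1-HIT; vc=[]
#2 0x3b→b7/s1 L1-HIT; vc=[]
#3 0x3d→b7/s1 L1-HIT; vc=[]
#4 0x3c→b7/s1 L1-HIT; vc=[]
#5 0x38→b7/s1 L1-HIT; vc=[]
#6 0x39→b7/s1 L1-HIT; vc=[]
#7 0x3f→b7/s1 L1-HIT; vc=[]
#8 0x3a→b7/s1 L1-HIT; vc=[]
#9 0x39→b7/s1 L1-HIT; vc=[]
#10 0x38→b7/s1 L1-HIT; vc=[]
#11 0x3f→b7/s1 L1-HIT; vc=[]
#12 0x1d→b3/s1 MISS; vc=[7]
#13 0x28→b5/s1 MISS; vc=[7,3]
#14 0x1b→b3/s1 VC-HIT; vc=[7,5]
#15 0x19→b3/s1 L1-HIT; vc=[7,5]
#16 0x2d→b5/s1 VC-HIT; vc=[7,3]
#17 0x1f→b3/s1 VC-HIT; vc=[7,5]

OUTCOME = L1-HIT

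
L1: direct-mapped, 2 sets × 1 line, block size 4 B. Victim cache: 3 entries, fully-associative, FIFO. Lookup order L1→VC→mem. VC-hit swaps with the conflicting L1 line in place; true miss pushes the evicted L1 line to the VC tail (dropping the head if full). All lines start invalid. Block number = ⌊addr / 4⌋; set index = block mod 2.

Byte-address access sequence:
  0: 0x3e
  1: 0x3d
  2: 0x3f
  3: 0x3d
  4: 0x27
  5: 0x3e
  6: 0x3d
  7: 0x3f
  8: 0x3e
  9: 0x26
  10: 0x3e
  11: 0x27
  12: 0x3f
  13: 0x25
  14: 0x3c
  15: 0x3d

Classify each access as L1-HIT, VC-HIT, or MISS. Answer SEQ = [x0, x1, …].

SEQ = [MISS, L1-HIT, L1-HIT, L1-HIT, MISS, VC-HIT, L1-HIT, L1-HIT, L1-HIT, VC-HIT, VC-HIT, VC-HIT, VC-HIT, VC-HIT, VC-HIT, L1-HIT]

0: 0x3e (blk 15, set 1) → MISS  vc=[]
1: 0x3d (blk 15, set 1) → L1-HIT  vc=[]
2: 0x3f (blk 15, set 1) → L1-HIT  vc=[]
3: 0x3d (blk 15, set 1) → L1-HIT  vc=[]
4: 0x27 (blk 9, set 1) → MISS  vc=[15]
5: 0x3e (blk 15, set 1) → VC-HIT  vc=[9]
6: 0x3d (blk 15, set 1) → L1-HIT  vc=[9]
7: 0x3f (blk 15, set 1) → L1-HIT  vc=[9]
8: 0x3e (blk 15, set 1) → L1-HIT  vc=[9]
9: 0x26 (blk 9, set 1) → VC-HIT  vc=[15]
10: 0x3e (blk 15, set 1) → VC-HIT  vc=[9]
11: 0x27 (blk 9, set 1) → VC-HIT  vc=[15]
12: 0x3f (blk 15, set 1) → VC-HIT  vc=[9]
13: 0x25 (blk 9, set 1) → VC-HIT  vc=[15]
14: 0x3c (blk 15, set 1) → VC-HIT  vc=[9]
15: 0x3d (blk 15, set 1) → L1-HIT  vc=[9]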